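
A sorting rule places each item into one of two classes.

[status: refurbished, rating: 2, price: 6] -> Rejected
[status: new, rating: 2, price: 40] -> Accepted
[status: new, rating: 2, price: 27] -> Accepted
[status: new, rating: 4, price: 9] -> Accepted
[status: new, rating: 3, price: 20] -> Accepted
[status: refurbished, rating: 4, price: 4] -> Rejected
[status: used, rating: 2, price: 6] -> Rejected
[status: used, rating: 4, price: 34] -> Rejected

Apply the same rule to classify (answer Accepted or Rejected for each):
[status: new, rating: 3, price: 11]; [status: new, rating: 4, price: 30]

A rule that fits every label: status is new — true of each 'Accepted' example, false of each 'Rejected' one.
[status: new, rating: 3, price: 11]: Accepted (status is new).
[status: new, rating: 4, price: 30]: Accepted (status is new).

Accepted, Accepted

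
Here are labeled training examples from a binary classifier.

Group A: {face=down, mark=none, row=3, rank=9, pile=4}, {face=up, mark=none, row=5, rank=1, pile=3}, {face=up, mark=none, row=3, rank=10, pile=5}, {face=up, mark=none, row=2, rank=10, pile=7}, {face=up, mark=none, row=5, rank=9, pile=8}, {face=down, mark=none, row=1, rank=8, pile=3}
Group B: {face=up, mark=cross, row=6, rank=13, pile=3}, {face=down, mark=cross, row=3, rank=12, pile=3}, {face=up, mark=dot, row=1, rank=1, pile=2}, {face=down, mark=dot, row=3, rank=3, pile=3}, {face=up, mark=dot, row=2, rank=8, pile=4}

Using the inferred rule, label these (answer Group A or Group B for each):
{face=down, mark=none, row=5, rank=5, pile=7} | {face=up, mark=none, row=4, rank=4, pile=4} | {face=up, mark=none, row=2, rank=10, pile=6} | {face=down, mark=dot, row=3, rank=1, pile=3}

Group A, Group A, Group A, Group B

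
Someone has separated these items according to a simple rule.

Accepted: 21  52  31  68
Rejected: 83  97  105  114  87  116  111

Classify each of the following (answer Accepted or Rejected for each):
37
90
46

The common property of the 'Accepted' items is: at most 68. No 'Rejected' item has it.
37 → 37 ≤ 68 → Accepted.
90 → 90 > 68 → Rejected.
46 → 46 ≤ 68 → Accepted.

Accepted, Rejected, Accepted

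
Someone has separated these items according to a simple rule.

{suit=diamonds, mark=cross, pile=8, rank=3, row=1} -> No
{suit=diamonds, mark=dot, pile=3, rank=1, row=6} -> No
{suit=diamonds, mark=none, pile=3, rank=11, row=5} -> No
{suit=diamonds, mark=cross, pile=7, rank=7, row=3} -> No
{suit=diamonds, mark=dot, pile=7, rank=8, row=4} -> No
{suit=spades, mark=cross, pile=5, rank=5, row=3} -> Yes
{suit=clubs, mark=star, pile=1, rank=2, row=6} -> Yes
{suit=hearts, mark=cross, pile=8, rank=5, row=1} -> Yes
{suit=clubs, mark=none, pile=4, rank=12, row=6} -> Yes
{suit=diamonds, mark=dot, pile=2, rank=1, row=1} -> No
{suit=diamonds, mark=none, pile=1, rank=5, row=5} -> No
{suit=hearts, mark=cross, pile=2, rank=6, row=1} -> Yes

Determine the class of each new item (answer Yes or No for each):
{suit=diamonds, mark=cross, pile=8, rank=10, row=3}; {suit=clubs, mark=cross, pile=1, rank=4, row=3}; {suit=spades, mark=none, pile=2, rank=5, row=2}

No, Yes, Yes

Looking at the examples, the only property every 'Yes' case has and every 'No' case lacks is: suit is not diamonds.
{suit=diamonds, mark=cross, pile=8, rank=10, row=3}: suit is diamonds, doesn't qualify → No. {suit=clubs, mark=cross, pile=1, rank=4, row=3}: suit is clubs, has this property → Yes. {suit=spades, mark=none, pile=2, rank=5, row=2}: suit is spades, has this property → Yes.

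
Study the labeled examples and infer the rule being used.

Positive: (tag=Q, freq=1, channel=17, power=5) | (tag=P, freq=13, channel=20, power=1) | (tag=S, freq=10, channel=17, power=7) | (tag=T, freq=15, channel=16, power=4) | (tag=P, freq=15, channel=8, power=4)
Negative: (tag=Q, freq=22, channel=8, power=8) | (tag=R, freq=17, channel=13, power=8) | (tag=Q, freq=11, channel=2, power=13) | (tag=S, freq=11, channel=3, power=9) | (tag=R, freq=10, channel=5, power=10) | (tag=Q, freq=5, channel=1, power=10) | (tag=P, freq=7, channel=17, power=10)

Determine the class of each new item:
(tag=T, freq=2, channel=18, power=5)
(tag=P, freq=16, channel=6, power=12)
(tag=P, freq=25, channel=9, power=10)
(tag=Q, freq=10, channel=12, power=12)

'Positive' ⟺ power ≤ 7.
(tag=T, freq=2, channel=18, power=5) → power = 5 → Positive.
(tag=P, freq=16, channel=6, power=12) → power = 12 → Negative.
(tag=P, freq=25, channel=9, power=10) → power = 10 → Negative.
(tag=Q, freq=10, channel=12, power=12) → power = 12 → Negative.

Positive, Negative, Negative, Negative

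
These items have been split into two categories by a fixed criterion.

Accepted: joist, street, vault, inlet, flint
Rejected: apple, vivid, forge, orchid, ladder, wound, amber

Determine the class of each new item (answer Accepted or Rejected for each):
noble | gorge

Rejected, Rejected

The pattern is that an item is 'Accepted' exactly when: contains 't'.
noble: no 't', lacks this property → Rejected.
gorge: no 't', lacks this property → Rejected.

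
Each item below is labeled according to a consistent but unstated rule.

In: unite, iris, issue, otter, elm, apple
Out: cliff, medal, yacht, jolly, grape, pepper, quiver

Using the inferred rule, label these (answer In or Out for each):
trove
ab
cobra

Out, In, Out

The pattern is that an item is 'In' exactly when: starts with a vowel.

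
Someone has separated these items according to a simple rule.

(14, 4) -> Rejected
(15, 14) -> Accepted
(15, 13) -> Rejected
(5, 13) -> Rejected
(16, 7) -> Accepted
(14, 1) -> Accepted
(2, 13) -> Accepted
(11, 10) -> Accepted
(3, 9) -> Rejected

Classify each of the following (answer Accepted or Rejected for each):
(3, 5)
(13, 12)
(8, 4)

Looking at the examples, the only property every 'Accepted' case has and every 'Rejected' case lacks is: sum is odd.
Rejected: (3, 5), since 3+5 = 8. Accepted: (13, 12), since 13+12 = 25. Rejected: (8, 4), since 8+4 = 12.

Rejected, Accepted, Rejected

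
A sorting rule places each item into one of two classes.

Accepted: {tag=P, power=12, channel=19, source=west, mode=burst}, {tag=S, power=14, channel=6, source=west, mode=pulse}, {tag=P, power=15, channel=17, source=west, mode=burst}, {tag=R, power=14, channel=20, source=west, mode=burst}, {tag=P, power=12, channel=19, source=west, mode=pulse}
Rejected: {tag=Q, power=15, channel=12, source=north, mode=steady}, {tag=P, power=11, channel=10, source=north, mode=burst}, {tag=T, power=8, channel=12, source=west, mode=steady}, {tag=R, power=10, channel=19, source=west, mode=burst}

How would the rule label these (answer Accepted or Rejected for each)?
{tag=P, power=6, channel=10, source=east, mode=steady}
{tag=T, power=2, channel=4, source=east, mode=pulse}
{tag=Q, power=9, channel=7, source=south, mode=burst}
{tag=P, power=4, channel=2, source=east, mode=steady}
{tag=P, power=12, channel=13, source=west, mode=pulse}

The common property of the 'Accepted' items is: source is west AND power ≥ 11. No 'Rejected' item has it.

Rejected, Rejected, Rejected, Rejected, Accepted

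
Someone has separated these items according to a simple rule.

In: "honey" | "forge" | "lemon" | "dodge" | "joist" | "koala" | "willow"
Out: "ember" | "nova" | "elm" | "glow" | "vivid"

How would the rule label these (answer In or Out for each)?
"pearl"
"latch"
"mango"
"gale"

The rule appears to be: length ≥ 5 AND contains 'o'.
Out: "pearl", since length 5, no 'o'.
Out: "latch", since length 5, no 'o'.
In: "mango", since length 5, has 'o'.
Out: "gale", since length 4, no 'o'.

Out, Out, In, Out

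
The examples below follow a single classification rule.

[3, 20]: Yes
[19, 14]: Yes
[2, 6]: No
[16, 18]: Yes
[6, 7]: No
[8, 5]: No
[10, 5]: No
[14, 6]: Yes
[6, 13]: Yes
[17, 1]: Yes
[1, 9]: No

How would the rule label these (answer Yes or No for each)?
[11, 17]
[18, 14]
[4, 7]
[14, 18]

Yes, Yes, No, Yes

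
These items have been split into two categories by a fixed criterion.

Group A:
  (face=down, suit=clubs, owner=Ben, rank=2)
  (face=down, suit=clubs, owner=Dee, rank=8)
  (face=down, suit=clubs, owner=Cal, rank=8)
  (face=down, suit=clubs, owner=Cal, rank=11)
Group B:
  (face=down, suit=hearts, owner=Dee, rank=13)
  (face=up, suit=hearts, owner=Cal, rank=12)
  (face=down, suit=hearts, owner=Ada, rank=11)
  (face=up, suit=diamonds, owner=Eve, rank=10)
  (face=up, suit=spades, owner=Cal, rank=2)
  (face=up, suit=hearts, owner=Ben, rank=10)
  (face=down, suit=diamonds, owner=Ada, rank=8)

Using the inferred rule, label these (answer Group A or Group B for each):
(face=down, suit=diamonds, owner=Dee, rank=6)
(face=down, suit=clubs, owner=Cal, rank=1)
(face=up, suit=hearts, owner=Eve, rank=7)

Checking candidate rules against both groups, what survives is: suit is clubs.
(face=down, suit=diamonds, owner=Dee, rank=6) — suit is diamonds, hence Group B. (face=down, suit=clubs, owner=Cal, rank=1) — suit is clubs, hence Group A. (face=up, suit=hearts, owner=Eve, rank=7) — suit is hearts, hence Group B.

Group B, Group A, Group B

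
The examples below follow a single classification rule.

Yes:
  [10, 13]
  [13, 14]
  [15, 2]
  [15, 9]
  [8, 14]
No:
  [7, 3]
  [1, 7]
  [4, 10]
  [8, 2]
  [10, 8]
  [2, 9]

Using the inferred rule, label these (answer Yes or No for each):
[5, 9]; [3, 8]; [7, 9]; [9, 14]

No, No, No, Yes

The distinguishing property — max ≥ 13 — holds for all the 'Yes' cases and none of the 'No' cases.
No: [5, 9], since max 9.
No: [3, 8], since max 8.
No: [7, 9], since max 9.
Yes: [9, 14], since max 14.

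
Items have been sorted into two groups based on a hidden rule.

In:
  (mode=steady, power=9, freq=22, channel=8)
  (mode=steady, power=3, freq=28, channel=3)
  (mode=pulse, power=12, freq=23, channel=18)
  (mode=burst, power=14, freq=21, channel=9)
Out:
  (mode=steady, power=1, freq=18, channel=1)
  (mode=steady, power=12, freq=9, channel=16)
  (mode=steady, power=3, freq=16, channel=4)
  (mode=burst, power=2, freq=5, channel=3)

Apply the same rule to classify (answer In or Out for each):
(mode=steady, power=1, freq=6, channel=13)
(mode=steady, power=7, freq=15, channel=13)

Out, Out

The common property of the 'In' items is: freq ≥ 21. No 'Out' item has it.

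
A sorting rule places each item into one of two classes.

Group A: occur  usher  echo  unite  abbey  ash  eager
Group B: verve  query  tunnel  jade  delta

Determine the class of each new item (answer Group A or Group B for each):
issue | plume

Group A, Group B

Comparing the two groups points to one rule — starts with a vowel.
issue: starts with 'i', matches → Group A. plume: starts with 'p', fails this test → Group B.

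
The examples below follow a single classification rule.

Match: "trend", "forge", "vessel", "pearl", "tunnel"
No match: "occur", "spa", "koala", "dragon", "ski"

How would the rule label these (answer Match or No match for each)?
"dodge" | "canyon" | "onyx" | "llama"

Match, No match, No match, No match

The simplest hypothesis consistent with all the labels is: contains 'e'.
"dodge": has 'e', satisfies this → Match. "canyon": no 'e', fails the rule → No match. "onyx": no 'e', fails the rule → No match. "llama": no 'e', fails the rule → No match.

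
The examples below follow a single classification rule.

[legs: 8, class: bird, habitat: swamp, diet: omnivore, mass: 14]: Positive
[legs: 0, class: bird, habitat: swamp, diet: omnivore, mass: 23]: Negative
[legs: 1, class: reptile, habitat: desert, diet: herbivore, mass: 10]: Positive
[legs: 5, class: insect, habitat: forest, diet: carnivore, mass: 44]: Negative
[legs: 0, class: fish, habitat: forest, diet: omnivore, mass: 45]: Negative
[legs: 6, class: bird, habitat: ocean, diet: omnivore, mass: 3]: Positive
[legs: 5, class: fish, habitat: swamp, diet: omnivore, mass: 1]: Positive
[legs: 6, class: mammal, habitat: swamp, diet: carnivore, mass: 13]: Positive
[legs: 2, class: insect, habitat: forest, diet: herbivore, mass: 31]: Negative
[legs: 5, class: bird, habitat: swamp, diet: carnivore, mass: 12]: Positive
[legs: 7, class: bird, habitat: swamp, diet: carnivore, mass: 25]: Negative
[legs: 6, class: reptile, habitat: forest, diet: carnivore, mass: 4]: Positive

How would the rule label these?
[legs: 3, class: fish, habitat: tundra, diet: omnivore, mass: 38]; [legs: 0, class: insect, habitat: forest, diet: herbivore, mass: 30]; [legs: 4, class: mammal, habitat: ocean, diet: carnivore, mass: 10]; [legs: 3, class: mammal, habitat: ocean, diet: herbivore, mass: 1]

Every 'Positive' example satisfies: mass ≤ 14. None of the 'Negative' examples do.
[legs: 3, class: fish, habitat: tundra, diet: omnivore, mass: 38]: mass = 38, lacks this property → Negative.
[legs: 0, class: insect, habitat: forest, diet: herbivore, mass: 30]: mass = 30, lacks this property → Negative.
[legs: 4, class: mammal, habitat: ocean, diet: carnivore, mass: 10]: mass = 10, satisfies this → Positive.
[legs: 3, class: mammal, habitat: ocean, diet: herbivore, mass: 1]: mass = 1, satisfies this → Positive.

Negative, Negative, Positive, Positive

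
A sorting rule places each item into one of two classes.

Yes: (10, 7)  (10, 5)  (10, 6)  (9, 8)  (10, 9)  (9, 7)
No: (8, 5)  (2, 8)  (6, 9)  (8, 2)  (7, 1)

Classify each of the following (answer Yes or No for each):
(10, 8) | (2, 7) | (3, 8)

Yes, No, No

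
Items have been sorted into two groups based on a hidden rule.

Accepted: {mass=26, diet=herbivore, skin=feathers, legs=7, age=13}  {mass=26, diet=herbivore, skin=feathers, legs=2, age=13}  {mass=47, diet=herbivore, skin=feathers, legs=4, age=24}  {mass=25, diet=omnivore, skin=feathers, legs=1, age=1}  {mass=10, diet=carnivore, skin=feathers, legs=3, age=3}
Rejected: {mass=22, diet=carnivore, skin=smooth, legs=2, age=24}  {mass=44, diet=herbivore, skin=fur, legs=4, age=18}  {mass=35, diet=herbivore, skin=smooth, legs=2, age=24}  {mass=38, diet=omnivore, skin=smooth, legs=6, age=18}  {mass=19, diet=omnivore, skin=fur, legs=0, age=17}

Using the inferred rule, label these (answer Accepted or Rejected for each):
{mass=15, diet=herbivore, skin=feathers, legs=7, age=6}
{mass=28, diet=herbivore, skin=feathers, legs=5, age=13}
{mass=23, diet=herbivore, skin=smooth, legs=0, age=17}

Accepted, Accepted, Rejected

Checking candidate rules against both groups, what survives is: skin is feathers.
{mass=15, diet=herbivore, skin=feathers, legs=7, age=6} → skin is feathers → Accepted. {mass=28, diet=herbivore, skin=feathers, legs=5, age=13} → skin is feathers → Accepted. {mass=23, diet=herbivore, skin=smooth, legs=0, age=17} → skin is smooth → Rejected.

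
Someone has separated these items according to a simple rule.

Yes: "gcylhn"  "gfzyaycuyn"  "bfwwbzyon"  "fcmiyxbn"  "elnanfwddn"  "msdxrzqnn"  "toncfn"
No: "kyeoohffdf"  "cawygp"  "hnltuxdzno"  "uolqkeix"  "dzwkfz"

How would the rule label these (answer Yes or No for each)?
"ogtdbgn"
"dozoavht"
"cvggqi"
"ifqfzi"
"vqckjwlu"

Yes, No, No, No, No

A rule that fits every label: ends with 'n' — true of each 'Yes' example, false of each 'No' one.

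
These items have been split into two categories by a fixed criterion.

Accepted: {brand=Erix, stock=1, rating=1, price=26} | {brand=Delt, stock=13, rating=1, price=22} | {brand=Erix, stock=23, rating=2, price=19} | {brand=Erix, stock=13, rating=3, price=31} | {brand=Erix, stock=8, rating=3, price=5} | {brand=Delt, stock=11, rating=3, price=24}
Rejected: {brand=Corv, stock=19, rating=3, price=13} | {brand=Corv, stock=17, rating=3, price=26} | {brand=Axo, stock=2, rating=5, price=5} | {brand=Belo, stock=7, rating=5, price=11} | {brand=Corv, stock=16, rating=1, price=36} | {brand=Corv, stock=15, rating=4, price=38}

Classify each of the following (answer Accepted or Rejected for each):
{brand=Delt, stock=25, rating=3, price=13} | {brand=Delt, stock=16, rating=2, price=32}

The simplest hypothesis consistent with all the labels is: brand is Delt OR brand is Erix.
{brand=Delt, stock=25, rating=3, price=13} — brand is Delt, hence Accepted.
{brand=Delt, stock=16, rating=2, price=32} — brand is Delt, hence Accepted.

Accepted, Accepted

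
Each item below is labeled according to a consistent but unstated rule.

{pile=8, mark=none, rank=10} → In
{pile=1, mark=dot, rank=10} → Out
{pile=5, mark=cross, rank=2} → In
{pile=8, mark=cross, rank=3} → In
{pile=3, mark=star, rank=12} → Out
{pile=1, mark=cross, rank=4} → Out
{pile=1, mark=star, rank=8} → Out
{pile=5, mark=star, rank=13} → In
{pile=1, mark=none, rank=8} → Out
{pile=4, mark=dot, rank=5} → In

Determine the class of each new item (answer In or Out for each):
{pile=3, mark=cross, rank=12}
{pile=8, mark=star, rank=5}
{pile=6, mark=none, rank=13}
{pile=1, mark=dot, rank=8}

Rule: pile ≥ 4. This holds for each 'In' example and fails for each 'Out' one.
Out: {pile=3, mark=cross, rank=12}, since pile = 3. In: {pile=8, mark=star, rank=5}, since pile = 8. In: {pile=6, mark=none, rank=13}, since pile = 6. Out: {pile=1, mark=dot, rank=8}, since pile = 1.

Out, In, In, Out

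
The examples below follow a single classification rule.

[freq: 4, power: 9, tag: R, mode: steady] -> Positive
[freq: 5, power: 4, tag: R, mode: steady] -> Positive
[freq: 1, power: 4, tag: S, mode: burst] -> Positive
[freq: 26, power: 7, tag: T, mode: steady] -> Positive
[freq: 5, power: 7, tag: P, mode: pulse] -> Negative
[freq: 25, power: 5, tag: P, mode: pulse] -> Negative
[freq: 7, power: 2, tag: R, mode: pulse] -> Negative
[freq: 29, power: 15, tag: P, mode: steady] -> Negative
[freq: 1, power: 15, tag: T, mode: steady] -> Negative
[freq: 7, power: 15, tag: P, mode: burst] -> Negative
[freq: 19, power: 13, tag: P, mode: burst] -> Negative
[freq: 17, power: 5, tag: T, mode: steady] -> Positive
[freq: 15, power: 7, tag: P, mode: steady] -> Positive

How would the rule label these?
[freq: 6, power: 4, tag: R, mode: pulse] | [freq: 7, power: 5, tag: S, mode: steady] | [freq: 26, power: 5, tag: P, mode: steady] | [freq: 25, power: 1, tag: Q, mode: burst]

All 'Positive' examples share one property — mode is not pulse AND power ≤ 9 — and every 'Negative' example lacks it.
[freq: 6, power: 4, tag: R, mode: pulse] → mode is pulse, power = 4 → Negative. [freq: 7, power: 5, tag: S, mode: steady] → mode is steady, power = 5 → Positive. [freq: 26, power: 5, tag: P, mode: steady] → mode is steady, power = 5 → Positive. [freq: 25, power: 1, tag: Q, mode: burst] → mode is burst, power = 1 → Positive.

Negative, Positive, Positive, Positive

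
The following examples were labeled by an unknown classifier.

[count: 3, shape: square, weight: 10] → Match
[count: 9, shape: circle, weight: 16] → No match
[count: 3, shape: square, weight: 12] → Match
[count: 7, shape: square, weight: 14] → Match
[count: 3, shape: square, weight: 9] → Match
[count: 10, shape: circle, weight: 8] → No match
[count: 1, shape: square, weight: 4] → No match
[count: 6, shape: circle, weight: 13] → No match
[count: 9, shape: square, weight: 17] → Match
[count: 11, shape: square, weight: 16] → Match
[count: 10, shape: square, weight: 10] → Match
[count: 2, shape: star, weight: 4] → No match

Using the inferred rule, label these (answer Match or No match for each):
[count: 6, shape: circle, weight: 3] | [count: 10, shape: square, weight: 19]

The classifier is using: shape is square AND count ≥ 2.
[count: 6, shape: circle, weight: 3]: shape is circle, count = 6 — lacks this property, so No match.
[count: 10, shape: square, weight: 19]: shape is square, count = 10 — has this property, so Match.

No match, Match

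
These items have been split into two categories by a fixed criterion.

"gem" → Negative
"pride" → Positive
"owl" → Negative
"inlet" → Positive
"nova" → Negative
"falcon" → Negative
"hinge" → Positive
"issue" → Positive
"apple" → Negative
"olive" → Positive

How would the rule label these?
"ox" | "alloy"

Rule: contains 'i'. This holds for each 'Positive' example and fails for each 'Negative' one.
Negative: "ox", since no 'i'.
Negative: "alloy", since no 'i'.

Negative, Negative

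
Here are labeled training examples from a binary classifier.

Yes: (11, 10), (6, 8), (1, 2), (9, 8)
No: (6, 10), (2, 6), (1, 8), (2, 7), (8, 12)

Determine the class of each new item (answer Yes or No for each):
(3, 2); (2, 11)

All 'Yes' examples share one property — |first − second| ≤ 2 — and every 'No' example lacks it.

Yes, No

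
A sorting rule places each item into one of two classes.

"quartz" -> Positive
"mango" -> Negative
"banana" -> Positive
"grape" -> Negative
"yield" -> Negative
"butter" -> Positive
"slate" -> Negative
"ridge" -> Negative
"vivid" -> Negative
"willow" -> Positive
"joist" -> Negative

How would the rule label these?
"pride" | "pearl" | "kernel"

A rule that fits every label: even length — true of each 'Positive' example, false of each 'Negative' one.

Negative, Negative, Positive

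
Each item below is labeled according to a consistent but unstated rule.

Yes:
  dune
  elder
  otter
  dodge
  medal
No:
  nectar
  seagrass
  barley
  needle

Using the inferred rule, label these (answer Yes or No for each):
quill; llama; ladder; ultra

The classifier is using: length ≤ 5.
Yes: quill, since length 5.
Yes: llama, since length 5.
No: ladder, since length 6.
Yes: ultra, since length 5.

Yes, Yes, No, Yes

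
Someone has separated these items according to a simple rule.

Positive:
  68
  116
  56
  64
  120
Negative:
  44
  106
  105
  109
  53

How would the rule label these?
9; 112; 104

Negative, Positive, Positive

The common property of the 'Positive' items is: multiple of 4 AND at least 53. No 'Negative' item has it.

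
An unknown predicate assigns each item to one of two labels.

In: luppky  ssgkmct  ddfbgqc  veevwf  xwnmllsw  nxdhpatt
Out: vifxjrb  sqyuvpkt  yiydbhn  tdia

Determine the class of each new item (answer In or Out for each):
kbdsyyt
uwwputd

The classifier is using: has a double letter.
kbdsyyt: In ('yy' doubled).
uwwputd: In ('ww' doubled).

In, In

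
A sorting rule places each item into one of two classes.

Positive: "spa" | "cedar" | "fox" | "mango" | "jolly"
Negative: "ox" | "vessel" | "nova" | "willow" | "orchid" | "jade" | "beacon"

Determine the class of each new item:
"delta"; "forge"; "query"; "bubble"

Positive, Positive, Positive, Negative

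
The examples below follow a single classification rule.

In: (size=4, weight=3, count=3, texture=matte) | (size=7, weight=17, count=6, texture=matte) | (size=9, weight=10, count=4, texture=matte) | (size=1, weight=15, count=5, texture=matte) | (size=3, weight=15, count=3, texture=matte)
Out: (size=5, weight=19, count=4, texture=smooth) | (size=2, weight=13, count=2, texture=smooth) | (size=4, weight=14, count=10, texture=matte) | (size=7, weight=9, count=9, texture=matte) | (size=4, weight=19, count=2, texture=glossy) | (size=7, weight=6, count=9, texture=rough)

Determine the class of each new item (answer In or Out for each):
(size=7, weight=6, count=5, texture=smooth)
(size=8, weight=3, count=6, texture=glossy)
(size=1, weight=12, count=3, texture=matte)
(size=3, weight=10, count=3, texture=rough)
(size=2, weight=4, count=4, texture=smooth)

Out, Out, In, Out, Out

The pattern is that an item is 'In' exactly when: texture is matte AND count ≤ 6.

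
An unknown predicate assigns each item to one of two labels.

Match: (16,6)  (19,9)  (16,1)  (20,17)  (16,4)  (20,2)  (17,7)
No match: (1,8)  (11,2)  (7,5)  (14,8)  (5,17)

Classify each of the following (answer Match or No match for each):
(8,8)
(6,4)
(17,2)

No match, No match, Match

The rule appears to be: first ≥ 16.
(8,8): first 8 — does not satisfy this, so No match.
(6,4): first 6 — does not satisfy this, so No match.
(17,2): first 17 — checks out, so Match.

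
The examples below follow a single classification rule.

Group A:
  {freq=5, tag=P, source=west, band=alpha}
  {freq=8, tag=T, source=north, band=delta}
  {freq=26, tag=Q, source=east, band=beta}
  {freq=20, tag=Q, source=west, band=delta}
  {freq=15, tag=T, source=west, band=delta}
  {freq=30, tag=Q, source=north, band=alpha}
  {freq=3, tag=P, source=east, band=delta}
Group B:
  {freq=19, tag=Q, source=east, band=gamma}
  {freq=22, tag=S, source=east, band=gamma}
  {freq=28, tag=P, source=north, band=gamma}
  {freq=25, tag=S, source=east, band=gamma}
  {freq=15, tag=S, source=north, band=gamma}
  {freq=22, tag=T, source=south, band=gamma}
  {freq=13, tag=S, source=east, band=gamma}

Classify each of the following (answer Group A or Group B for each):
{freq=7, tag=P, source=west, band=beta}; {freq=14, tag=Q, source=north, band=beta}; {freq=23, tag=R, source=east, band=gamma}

The simplest hypothesis consistent with all the labels is: band is not gamma.
{freq=7, tag=P, source=west, band=beta}: band is beta — qualifies, so Group A. {freq=14, tag=Q, source=north, band=beta}: band is beta — qualifies, so Group A. {freq=23, tag=R, source=east, band=gamma}: band is gamma — lacks this property, so Group B.

Group A, Group A, Group B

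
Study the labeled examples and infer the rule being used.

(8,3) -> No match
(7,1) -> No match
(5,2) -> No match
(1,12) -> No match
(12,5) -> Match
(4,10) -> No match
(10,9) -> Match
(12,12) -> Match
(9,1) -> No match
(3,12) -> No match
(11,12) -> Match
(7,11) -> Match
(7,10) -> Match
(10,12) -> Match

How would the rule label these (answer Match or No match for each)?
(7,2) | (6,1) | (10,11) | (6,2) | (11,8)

No match, No match, Match, No match, Match

One predicate separates the groups cleanly: sum ≥ 17.
(7,2): No match (7+2 = 9). (6,1): No match (6+1 = 7). (10,11): Match (10+11 = 21). (6,2): No match (6+2 = 8). (11,8): Match (11+8 = 19).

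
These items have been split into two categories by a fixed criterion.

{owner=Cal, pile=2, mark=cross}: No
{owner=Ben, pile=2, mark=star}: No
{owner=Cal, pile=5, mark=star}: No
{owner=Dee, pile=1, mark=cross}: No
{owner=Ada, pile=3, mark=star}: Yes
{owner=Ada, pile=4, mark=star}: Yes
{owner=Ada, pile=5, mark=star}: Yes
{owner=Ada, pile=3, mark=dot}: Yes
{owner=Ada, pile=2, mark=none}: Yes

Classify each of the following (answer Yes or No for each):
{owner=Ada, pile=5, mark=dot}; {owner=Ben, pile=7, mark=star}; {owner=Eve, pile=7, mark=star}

'Yes' ⟺ owner is Ada.

Yes, No, No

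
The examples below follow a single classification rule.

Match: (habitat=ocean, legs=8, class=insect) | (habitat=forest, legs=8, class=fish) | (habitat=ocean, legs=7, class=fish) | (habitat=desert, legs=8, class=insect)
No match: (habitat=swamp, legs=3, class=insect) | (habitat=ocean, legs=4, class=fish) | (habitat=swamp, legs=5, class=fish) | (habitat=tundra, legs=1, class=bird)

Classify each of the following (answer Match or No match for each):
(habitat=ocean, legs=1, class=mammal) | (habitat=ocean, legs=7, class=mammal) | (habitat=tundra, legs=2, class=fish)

No match, Match, No match

All 'Match' examples share one property — legs ≥ 7 — and every 'No match' example lacks it.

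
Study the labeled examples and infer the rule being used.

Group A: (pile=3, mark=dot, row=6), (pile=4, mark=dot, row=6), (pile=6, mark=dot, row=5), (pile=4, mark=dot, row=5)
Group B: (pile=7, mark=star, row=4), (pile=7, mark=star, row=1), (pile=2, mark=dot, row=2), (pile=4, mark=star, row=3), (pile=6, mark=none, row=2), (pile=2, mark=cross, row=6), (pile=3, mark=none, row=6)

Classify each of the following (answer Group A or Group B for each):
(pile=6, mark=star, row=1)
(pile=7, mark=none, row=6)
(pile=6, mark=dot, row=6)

The pattern is that an item is 'Group A' exactly when: mark is dot AND row ≥ 3.
(pile=6, mark=star, row=1) → mark is star, row = 1 → Group B.
(pile=7, mark=none, row=6) → mark is none, row = 6 → Group B.
(pile=6, mark=dot, row=6) → mark is dot, row = 6 → Group A.

Group B, Group B, Group A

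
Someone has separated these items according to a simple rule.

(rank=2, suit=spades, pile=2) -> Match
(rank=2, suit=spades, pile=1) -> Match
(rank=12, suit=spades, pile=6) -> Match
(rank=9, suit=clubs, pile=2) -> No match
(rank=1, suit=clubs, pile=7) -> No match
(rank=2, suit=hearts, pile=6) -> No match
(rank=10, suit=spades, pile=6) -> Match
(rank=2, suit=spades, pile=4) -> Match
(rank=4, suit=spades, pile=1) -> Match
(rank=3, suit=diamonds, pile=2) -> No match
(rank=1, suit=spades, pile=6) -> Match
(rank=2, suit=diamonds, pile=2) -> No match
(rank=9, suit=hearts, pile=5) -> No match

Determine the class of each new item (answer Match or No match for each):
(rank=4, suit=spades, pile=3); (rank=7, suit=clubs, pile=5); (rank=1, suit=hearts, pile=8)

A rule that fits every label: suit is spades — true of each 'Match' example, false of each 'No match' one.

Match, No match, No match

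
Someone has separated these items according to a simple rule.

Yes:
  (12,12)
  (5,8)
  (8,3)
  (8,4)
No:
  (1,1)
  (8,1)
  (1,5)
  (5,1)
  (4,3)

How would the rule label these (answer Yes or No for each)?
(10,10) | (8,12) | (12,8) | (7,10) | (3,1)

Yes, Yes, Yes, Yes, No

'Yes' ⟺ sum ≥ 11.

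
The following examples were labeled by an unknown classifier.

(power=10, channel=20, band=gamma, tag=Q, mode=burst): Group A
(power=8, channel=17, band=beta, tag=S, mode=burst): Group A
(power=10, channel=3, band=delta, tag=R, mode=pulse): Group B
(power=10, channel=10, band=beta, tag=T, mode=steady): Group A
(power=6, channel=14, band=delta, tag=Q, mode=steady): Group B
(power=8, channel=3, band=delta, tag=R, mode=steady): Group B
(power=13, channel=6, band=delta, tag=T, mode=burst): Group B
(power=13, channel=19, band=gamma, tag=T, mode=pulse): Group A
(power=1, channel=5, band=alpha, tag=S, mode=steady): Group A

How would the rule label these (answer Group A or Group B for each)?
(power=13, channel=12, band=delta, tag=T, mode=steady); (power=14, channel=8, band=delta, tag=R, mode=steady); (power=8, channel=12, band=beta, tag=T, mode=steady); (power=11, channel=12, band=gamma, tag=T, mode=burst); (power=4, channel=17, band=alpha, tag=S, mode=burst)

Every 'Group A' example satisfies: band is not delta. None of the 'Group B' examples do.

Group B, Group B, Group A, Group A, Group A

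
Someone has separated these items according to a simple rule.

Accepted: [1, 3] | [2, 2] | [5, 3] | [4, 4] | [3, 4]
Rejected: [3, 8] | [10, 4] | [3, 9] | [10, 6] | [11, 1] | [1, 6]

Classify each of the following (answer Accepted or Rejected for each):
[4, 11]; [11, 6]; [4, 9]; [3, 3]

Rule: max ≤ 5. This holds for each 'Accepted' example and fails for each 'Rejected' one.

Rejected, Rejected, Rejected, Accepted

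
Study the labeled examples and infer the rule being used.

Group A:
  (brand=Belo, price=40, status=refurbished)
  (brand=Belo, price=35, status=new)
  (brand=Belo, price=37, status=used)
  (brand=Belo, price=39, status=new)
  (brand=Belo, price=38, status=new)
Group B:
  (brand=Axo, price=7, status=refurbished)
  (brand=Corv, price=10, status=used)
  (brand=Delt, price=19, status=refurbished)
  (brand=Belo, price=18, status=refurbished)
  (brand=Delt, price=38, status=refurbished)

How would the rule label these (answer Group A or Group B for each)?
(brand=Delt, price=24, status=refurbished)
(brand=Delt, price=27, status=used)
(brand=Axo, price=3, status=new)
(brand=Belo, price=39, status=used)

Group B, Group B, Group B, Group A

'Group A' ⟺ brand is Belo AND price ≥ 19.
(brand=Delt, price=24, status=refurbished): Group B (brand is Delt, price = 24). (brand=Delt, price=27, status=used): Group B (brand is Delt, price = 27). (brand=Axo, price=3, status=new): Group B (brand is Axo, price = 3). (brand=Belo, price=39, status=used): Group A (brand is Belo, price = 39).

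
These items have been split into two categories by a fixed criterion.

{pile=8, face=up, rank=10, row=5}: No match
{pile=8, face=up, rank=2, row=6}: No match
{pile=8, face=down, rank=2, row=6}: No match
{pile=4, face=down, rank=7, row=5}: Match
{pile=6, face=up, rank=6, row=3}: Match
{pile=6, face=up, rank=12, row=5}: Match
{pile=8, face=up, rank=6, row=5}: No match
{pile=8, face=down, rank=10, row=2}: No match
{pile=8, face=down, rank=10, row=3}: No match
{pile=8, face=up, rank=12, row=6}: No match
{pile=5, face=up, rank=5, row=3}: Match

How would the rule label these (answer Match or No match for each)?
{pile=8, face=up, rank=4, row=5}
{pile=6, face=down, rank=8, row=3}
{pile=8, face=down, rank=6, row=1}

Every 'Match' example satisfies: pile ≤ 6. None of the 'No match' examples do.
{pile=8, face=up, rank=4, row=5}: pile = 8 — fails this test, so No match.
{pile=6, face=down, rank=8, row=3}: pile = 6 — meets the rule, so Match.
{pile=8, face=down, rank=6, row=1}: pile = 8 — fails this test, so No match.

No match, Match, No match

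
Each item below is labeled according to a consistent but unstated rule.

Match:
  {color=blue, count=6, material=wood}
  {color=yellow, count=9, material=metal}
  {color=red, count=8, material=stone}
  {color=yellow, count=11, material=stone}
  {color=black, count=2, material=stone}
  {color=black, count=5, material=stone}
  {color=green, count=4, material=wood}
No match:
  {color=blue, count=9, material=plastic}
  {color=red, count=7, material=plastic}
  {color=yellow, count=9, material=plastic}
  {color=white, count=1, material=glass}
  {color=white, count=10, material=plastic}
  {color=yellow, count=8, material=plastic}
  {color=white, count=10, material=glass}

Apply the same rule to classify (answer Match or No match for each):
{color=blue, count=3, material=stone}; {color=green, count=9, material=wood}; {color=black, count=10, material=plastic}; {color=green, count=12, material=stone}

Match, Match, No match, Match

Every 'Match' example satisfies: color is not white AND material is not plastic. None of the 'No match' examples do.
{color=blue, count=3, material=stone}: color is blue, material is stone — satisfies this, so Match. {color=green, count=9, material=wood}: color is green, material is wood — satisfies this, so Match. {color=black, count=10, material=plastic}: color is black, material is plastic — does not fit, so No match. {color=green, count=12, material=stone}: color is green, material is stone — satisfies this, so Match.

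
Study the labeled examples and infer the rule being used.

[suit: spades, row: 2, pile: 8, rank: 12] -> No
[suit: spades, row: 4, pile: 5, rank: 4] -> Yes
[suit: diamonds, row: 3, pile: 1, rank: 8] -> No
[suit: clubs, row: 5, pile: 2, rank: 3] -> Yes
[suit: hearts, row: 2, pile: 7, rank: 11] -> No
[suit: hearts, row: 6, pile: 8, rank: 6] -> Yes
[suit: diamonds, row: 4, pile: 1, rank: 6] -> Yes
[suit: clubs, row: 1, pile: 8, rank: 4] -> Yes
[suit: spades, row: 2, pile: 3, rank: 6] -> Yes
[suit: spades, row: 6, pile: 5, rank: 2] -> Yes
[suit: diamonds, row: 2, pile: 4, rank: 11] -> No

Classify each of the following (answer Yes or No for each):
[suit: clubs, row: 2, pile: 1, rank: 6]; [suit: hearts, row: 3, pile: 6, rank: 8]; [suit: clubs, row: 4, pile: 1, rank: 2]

Yes, No, Yes

Rule: rank ≤ 6. This holds for each 'Yes' example and fails for each 'No' one.
Yes: [suit: clubs, row: 2, pile: 1, rank: 6], since rank = 6.
No: [suit: hearts, row: 3, pile: 6, rank: 8], since rank = 8.
Yes: [suit: clubs, row: 4, pile: 1, rank: 2], since rank = 2.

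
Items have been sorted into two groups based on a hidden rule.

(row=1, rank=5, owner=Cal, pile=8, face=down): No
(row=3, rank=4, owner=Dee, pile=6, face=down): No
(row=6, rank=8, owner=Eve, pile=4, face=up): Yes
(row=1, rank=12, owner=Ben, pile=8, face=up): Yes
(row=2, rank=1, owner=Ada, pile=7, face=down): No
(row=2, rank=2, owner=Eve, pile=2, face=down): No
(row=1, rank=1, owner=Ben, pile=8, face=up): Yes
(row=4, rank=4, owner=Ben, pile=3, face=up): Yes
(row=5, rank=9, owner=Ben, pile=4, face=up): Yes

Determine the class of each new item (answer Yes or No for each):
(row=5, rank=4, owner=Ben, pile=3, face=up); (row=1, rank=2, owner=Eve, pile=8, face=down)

Yes, No

The rule appears to be: face is up.
(row=5, rank=4, owner=Ben, pile=3, face=up) — face is up, hence Yes. (row=1, rank=2, owner=Eve, pile=8, face=down) — face is down, hence No.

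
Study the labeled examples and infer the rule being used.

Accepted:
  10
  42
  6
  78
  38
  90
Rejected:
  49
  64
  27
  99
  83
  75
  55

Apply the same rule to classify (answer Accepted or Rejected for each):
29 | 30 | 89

Rejected, Accepted, Rejected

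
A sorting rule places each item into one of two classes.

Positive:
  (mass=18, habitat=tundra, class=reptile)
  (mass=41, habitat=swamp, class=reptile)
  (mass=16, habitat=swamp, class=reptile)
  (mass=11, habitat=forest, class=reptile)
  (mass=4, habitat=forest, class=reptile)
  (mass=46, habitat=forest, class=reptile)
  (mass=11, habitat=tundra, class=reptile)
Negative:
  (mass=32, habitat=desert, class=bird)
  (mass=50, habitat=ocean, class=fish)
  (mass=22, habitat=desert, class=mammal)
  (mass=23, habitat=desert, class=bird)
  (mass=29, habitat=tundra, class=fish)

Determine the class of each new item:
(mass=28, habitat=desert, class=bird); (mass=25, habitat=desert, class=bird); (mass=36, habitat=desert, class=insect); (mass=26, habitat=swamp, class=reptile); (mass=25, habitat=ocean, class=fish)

Negative, Negative, Negative, Positive, Negative

'Positive' ⟺ class is reptile.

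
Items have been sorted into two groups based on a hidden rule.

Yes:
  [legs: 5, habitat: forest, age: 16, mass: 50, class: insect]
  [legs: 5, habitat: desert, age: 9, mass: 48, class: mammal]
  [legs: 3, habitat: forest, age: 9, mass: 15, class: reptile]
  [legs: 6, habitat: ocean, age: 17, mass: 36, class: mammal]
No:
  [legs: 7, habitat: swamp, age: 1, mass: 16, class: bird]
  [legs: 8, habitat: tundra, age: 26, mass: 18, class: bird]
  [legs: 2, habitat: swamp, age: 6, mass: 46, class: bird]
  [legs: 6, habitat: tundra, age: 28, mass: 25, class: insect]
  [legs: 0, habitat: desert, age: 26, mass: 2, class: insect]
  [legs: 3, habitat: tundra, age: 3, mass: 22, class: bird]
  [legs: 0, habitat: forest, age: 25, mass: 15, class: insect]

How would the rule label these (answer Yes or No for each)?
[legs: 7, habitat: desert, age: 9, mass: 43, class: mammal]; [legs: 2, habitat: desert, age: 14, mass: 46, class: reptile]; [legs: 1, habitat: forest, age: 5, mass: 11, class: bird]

Yes, Yes, No

Rule: age ≥ 9 AND age ≤ 17. This holds for each 'Yes' example and fails for each 'No' one.
[legs: 7, habitat: desert, age: 9, mass: 43, class: mammal] → age = 9 → Yes.
[legs: 2, habitat: desert, age: 14, mass: 46, class: reptile] → age = 14 → Yes.
[legs: 1, habitat: forest, age: 5, mass: 11, class: bird] → age = 5 → No.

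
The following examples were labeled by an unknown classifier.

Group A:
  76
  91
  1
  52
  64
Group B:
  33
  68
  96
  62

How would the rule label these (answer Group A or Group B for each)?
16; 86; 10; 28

Group A, Group B, Group A, Group A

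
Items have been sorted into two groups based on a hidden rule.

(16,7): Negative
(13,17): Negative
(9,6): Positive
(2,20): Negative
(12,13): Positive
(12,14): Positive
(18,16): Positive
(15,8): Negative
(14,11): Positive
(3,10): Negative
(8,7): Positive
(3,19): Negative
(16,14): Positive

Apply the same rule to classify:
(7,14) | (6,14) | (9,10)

Negative, Negative, Positive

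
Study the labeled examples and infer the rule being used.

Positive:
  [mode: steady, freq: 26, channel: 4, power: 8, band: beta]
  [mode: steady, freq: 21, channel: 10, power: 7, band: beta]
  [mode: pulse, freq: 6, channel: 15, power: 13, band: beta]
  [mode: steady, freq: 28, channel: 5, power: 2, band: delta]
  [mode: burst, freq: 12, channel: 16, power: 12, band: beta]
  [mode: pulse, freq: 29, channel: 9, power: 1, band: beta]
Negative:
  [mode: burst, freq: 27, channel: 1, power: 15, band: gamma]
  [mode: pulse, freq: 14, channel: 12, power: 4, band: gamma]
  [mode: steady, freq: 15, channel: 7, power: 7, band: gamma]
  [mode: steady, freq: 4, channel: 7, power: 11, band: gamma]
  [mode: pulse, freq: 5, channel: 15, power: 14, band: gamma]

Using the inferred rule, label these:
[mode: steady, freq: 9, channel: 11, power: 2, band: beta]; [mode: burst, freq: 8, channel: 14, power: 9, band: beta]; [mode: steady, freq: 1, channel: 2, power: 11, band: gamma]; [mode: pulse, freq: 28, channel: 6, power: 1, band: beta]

Positive, Positive, Negative, Positive

Rule: band is not gamma. This holds for each 'Positive' example and fails for each 'Negative' one.
[mode: steady, freq: 9, channel: 11, power: 2, band: beta] — band is beta, hence Positive. [mode: burst, freq: 8, channel: 14, power: 9, band: beta] — band is beta, hence Positive. [mode: steady, freq: 1, channel: 2, power: 11, band: gamma] — band is gamma, hence Negative. [mode: pulse, freq: 28, channel: 6, power: 1, band: beta] — band is beta, hence Positive.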